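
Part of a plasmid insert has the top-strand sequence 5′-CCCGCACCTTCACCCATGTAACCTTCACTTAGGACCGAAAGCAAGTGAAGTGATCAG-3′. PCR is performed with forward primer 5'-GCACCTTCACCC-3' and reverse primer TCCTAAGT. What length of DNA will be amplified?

31 bp

Forward primer GCACCTTCACCC is found on the top strand at positions 4–15.
The reverse primer's reverse complement is ACTTAGGA, which matches the template at positions 27–34.
Product length = (reverse-primer end) − (forward-primer start) + 1 = 34 − 4 + 1 = 31 bp.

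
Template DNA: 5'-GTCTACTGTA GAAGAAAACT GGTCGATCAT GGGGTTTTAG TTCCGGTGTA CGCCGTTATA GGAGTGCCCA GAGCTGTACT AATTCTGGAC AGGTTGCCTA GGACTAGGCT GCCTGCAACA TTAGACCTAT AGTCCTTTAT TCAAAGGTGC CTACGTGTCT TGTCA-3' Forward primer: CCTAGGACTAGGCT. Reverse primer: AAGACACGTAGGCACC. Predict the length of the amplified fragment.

65 bp

Forward primer CCTAGGACTAGGCT is found on the top strand at positions 97–110.
The reverse primer's reverse complement is GGTGCCTACGTGTCTT, which matches the template at positions 146–161.
The product runs from position 97 to position 161, so its length is 161 − 97 + 1 = 65 bp.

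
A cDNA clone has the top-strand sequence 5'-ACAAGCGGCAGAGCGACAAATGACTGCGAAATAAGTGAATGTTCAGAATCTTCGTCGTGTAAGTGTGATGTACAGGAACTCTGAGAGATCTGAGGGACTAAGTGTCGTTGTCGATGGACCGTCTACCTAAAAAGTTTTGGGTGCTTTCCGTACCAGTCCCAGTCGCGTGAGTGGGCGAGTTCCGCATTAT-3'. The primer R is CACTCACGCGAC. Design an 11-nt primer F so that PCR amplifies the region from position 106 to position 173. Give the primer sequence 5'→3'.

5'-CGTTGTCGATG-3'

The reverse primer's reverse complement GTCGCGTGAGTG matches the template at positions 162–173; the product starts at position 106.
The forward primer is identical to the top strand over positions 106–116: CGTTGTCGATG.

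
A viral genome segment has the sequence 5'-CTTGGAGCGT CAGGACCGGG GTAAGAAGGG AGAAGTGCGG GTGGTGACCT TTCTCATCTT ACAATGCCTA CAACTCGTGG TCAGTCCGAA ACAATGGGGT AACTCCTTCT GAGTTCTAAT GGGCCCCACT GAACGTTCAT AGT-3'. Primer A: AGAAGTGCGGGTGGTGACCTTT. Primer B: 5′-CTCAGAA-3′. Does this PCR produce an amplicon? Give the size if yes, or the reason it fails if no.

Primer A (AGAAGTGCGGGTGGTGACCTTT) matches the top strand at positions 31–52; it acts as a forward primer.
Primer B's reverse complement is TTCTGAG, matching the top strand at positions 107–113; it acts as a reverse primer.
The 3' ends face each other across positions 31–113, giving an 83 bp product.

Yes — an 83 bp product.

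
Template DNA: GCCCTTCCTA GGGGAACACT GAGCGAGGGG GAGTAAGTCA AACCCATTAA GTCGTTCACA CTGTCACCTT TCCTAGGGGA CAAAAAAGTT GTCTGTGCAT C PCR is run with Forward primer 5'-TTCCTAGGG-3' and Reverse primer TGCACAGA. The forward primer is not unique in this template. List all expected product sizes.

The forward primer TTCCTAGGG matches the top strand at positions 5–13, 70–78.
The reverse primer's reverse complement is TCTGTGCA, matching at positions 92–99.
Each forward site pairs with the reverse site to give a product ending at position 99: sizes 95, 30 bp.

95 bp, 30 bp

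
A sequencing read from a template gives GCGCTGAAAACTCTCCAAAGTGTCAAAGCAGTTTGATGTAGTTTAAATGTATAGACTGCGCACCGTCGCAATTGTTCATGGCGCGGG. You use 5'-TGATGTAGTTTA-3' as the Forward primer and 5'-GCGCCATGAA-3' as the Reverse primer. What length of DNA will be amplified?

Forward primer TGATGTAGTTTA is found on the top strand at positions 34–45.
Taking the reverse complement of GCGCCATGAA gives TTCATGGCGC, found at positions 75–84 on the template; the primer anneals here to the top strand with its 3' end pointing upstream.
The product runs from position 34 to position 84, so its length is 84 − 34 + 1 = 51 bp.

51 bp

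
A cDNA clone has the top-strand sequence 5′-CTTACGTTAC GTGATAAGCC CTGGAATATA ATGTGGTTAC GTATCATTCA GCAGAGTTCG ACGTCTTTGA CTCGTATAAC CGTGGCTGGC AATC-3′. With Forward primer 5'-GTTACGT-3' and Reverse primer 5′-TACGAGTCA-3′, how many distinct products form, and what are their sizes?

Two products: 71 bp, 41 bp

The forward primer GTTACGT matches the top strand at positions 6–12, 36–42.
The reverse primer's reverse complement is TGACTCGTA, matching at positions 68–76.
Each forward site pairs with the reverse site to give a product ending at position 76: sizes 71, 41 bp.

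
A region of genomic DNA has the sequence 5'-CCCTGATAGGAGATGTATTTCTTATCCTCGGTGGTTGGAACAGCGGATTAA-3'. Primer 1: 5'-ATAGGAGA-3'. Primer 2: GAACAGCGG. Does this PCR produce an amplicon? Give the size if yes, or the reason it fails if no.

Primer 1 (ATAGGAGA) matches the top strand at positions 6–13 (3' end points downstream).
Primer 2 (GAACAGCGG) also matches the top strand directly, at positions 38–46 — its reverse complement CCGCTGTTC is not present.
Both primers anneal to the bottom strand with 3' ends pointing the same way, so neither can prime synthesis back toward the other.

No product — both primers anneal to the same strand and extend in the same direction.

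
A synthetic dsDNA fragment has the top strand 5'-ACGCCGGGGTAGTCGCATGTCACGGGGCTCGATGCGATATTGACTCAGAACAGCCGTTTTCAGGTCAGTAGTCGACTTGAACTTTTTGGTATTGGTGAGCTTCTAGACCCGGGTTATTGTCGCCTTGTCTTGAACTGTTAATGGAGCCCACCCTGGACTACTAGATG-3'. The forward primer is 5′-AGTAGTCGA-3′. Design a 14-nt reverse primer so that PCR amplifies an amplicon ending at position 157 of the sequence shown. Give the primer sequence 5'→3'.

The forward primer binds at positions 67–75; the product's 3' end on the top strand is position 157.
The reverse primer anneals to the top strand over positions 144–157, i.e. to GAGCCCACCCTGGA.
Its sequence written 5'→3' is the reverse complement: TCCAGGGTGGGCTC.

5'-TCCAGGGTGGGCTC-3'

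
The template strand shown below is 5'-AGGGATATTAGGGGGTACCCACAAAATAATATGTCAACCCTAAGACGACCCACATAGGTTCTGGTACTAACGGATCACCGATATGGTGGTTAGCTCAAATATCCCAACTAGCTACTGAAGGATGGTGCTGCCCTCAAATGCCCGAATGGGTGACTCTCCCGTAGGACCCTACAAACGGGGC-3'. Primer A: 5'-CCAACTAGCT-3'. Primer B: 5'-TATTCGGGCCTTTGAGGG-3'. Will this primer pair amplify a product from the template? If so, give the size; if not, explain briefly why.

Primer B (TATTCGGGCCTTTGAGGG) does not match the top strand, and its reverse complement CCCTCAAAGGCCCGAATA does not match either.
With no annealing site for primer B, no amplification occurs.

No product — primer B has no binding site in the template.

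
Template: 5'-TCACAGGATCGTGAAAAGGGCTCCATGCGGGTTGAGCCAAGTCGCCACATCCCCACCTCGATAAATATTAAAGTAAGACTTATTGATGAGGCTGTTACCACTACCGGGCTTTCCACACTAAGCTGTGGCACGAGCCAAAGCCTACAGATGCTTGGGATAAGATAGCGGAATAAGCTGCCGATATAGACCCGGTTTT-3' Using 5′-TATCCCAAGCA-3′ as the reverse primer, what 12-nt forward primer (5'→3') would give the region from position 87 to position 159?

The reverse primer's reverse complement TGCTTGGGATA matches the template at positions 149–159; the product starts at position 87.
The forward primer is identical to the top strand over positions 87–98: TGAGGCTGTTAC.

5'-TGAGGCTGTTAC-3'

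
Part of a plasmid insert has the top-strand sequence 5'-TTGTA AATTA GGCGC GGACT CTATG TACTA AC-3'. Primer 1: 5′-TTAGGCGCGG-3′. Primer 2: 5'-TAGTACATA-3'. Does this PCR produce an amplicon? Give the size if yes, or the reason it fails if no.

Yes — a 23 bp product.

Primer 1 (TTAGGCGCGG) matches the top strand at positions 8–17; it acts as a forward primer.
Primer 2's reverse complement is TATGTACTA, matching the top strand at positions 22–30; it acts as a reverse primer.
The 3' ends face each other across positions 8–30, giving a 23 bp product.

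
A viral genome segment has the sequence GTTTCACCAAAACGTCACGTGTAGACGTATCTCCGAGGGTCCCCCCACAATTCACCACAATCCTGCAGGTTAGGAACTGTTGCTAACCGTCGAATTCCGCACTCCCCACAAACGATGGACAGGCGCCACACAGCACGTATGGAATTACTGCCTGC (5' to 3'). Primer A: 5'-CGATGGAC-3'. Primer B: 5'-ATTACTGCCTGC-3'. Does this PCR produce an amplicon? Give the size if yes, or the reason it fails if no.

Primer A (CGATGGAC) matches the top strand at positions 113–120 (3' end points downstream).
Primer B (ATTACTGCCTGC) also matches the top strand directly, at positions 144–155 — its reverse complement GCAGGCAGTAAT is not present.
Both primers anneal to the bottom strand with 3' ends pointing the same way, so neither can prime synthesis back toward the other.

No product — both primers anneal to the same strand and extend in the same direction.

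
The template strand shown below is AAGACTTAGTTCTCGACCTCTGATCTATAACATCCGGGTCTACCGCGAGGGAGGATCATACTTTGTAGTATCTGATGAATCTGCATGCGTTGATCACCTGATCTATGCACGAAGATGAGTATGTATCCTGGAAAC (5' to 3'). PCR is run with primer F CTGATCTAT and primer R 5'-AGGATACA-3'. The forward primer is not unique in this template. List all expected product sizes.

110 bp, 32 bp

The forward primer CTGATCTAT matches the top strand at positions 20–28, 98–106.
The reverse primer's reverse complement is TGTATCCT, matching at positions 122–129.
Each forward site pairs with the reverse site to give a product ending at position 129: sizes 110, 32 bp.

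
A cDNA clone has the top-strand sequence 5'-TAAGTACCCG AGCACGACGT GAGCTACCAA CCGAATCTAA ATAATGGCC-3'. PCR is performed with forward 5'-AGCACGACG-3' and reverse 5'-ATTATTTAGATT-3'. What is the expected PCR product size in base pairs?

The forward primer matches the template at positions 11–19.
Taking the reverse complement of ATTATTTAGATT gives AATCTAAATAAT, found at positions 34–45 on the template; the primer anneals here to the top strand with its 3' end pointing upstream.
Product length = (reverse-primer end) − (forward-primer start) + 1 = 45 − 11 + 1 = 35 bp.

35 bp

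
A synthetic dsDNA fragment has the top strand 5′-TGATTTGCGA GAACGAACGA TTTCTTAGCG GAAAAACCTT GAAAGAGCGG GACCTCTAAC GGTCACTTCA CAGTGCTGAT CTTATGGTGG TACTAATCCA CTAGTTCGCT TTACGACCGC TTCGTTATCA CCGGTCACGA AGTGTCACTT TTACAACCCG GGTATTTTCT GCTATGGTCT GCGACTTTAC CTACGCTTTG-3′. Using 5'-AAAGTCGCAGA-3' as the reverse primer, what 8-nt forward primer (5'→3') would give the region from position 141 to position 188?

The reverse primer's reverse complement TCTGCGACTTT matches the template at positions 178–188; the product starts at position 141.
The forward primer is identical to the top strand over positions 141–148: AGTGTCAC.

5'-AGTGTCAC-3'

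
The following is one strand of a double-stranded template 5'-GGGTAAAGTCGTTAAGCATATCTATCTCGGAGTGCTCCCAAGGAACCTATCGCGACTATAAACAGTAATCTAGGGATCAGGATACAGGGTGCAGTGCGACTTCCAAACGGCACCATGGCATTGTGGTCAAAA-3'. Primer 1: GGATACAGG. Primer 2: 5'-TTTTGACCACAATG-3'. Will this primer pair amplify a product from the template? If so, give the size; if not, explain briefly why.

Yes — a 53 bp product.

Primer 1 (GGATACAGG) matches the top strand at positions 80–88; it acts as a forward primer.
Primer 2's reverse complement is CATTGTGGTCAAAA, matching the top strand at positions 119–132; it acts as a reverse primer.
The 3' ends face each other across positions 80–132, giving a 53 bp product.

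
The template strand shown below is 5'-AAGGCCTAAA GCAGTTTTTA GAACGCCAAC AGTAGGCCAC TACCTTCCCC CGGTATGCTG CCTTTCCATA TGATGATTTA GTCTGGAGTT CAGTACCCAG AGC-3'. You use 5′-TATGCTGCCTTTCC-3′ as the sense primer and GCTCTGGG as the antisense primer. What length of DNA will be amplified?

50 bp

The forward primer matches the template at positions 54–67.
The reverse primer's reverse complement is CCCAGAGC, which matches the template at positions 96–103.
The product runs from position 54 to position 103, so its length is 103 − 54 + 1 = 50 bp.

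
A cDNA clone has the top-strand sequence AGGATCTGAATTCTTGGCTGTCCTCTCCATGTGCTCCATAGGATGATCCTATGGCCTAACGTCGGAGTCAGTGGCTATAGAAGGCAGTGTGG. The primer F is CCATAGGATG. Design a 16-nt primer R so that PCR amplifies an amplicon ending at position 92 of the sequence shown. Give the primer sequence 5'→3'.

5'-CCACACTGCCTTCTAT-3'

The forward primer binds at positions 36–45; the product's 3' end on the top strand is position 92.
The reverse primer anneals to the top strand over positions 77–92, i.e. to ATAGAAGGCAGTGTGG.
Its sequence written 5'→3' is the reverse complement: CCACACTGCCTTCTAT.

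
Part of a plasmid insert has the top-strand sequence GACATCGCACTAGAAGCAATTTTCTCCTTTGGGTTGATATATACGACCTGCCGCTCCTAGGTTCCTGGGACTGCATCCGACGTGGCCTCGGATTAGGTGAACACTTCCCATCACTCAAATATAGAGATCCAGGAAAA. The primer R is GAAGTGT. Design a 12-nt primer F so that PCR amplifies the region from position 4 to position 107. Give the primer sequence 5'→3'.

5'-ATCGCACTAGAA-3'

The reverse primer's reverse complement ACACTTC matches the template at positions 101–107; the product starts at position 4.
The forward primer is identical to the top strand over positions 4–15: ATCGCACTAGAA.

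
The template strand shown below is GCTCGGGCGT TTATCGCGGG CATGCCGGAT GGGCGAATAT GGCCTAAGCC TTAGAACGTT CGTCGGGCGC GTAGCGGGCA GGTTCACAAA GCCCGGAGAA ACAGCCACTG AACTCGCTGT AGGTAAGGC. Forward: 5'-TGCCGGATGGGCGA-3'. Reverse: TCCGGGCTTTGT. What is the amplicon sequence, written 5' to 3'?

The forward primer matches the template at positions 23–36.
The reverse primer's reverse complement is ACAAAGCCCGGA, which matches the template at positions 86–97.
The product is the template from position 23 through 97 (75 bp).

5'-TGCCGGATGGGCGAATATGGCCTAAGCCTTAGAACGTTCGTCGGGCGCGTAGCGGGCAGGTTCACAAAGCCCGGA-3'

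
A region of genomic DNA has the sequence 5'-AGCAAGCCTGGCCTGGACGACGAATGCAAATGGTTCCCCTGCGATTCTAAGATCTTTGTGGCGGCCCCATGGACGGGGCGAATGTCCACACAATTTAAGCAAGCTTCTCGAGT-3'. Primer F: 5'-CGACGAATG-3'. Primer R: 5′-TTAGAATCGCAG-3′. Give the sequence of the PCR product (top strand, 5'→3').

5'-CGACGAATGCAAATGGTTCCCCTGCGATTCTAA-3'

Forward primer CGACGAATG is found on the top strand at positions 18–26.
Taking the reverse complement of TTAGAATCGCAG gives CTGCGATTCTAA, found at positions 39–50 on the template; the primer anneals here to the top strand with its 3' end pointing upstream.
The product is the template from position 18 through 50 (33 bp).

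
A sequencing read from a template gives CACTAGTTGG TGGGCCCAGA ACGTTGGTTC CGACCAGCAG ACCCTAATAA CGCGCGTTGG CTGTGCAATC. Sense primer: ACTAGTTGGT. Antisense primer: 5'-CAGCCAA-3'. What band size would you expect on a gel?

62 bp

The forward primer matches the template at positions 2–11.
Taking the reverse complement of CAGCCAA gives TTGGCTG, found at positions 57–63 on the template; the primer anneals here to the top strand with its 3' end pointing upstream.
The product runs from position 2 to position 63, so its length is 63 − 2 + 1 = 62 bp.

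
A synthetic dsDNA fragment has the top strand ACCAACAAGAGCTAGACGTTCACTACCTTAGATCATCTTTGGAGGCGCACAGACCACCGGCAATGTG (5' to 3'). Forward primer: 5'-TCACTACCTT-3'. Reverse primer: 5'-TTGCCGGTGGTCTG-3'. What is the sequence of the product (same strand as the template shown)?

Scanning the template, TCACTACCTT occurs at positions 20–29; this primer anneals to the bottom strand there with its 3' end pointing downstream.
Reverse complement of the reverse primer: CAGACCACCGGCAA. This occurs on the top strand at positions 50–63.
The product is the template from position 20 through 63 (44 bp).

5'-TCACTACCTTAGATCATCTTTGGAGGCGCACAGACCACCGGCAA-3'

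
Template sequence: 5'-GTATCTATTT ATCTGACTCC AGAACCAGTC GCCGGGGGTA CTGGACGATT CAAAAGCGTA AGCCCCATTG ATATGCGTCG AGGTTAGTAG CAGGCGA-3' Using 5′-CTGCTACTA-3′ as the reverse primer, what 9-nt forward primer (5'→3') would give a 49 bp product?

5'-ACGATTCAA-3'

The reverse primer's reverse complement TAGTAGCAG matches the template at positions 85–93, so the product ends at position 93.
A 49 bp product then starts at position 93 − 49 + 1 = 45.
The forward primer is identical to the top strand there: ACGATTCAA.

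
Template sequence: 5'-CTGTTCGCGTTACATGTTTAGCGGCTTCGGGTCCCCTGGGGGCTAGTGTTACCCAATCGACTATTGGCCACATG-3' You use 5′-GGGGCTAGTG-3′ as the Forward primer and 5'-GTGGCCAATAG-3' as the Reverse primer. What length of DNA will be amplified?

Scanning the template, GGGGCTAGTG occurs at positions 39–48; this primer anneals to the bottom strand there with its 3' end pointing downstream.
The reverse primer's reverse complement is CTATTGGCCAC, which matches the template at positions 61–71.
Amplicon spans positions 39–71: 33 bp.

33 bp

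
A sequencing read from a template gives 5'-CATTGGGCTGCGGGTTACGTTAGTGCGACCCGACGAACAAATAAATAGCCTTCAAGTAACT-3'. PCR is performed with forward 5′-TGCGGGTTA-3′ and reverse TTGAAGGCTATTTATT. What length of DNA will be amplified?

The forward primer matches the template at positions 9–17.
Taking the reverse complement of TTGAAGGCTATTTATT gives AATAAATAGCCTTCAA, found at positions 40–55 on the template; the primer anneals here to the top strand with its 3' end pointing upstream.
The product runs from position 9 to position 55, so its length is 55 − 9 + 1 = 47 bp.

47 bp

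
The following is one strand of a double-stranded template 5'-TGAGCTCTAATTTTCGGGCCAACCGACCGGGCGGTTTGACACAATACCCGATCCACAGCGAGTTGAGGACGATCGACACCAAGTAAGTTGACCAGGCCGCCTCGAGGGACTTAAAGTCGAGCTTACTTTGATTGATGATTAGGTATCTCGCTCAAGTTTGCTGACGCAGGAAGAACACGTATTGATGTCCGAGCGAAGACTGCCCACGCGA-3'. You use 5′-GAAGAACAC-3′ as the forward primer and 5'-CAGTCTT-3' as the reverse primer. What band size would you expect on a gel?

33 bp

Scanning the template, GAAGAACAC occurs at positions 170–178; this primer anneals to the bottom strand there with its 3' end pointing downstream.
The reverse primer's reverse complement is AAGACTG, which matches the template at positions 196–202.
The product runs from position 170 to position 202, so its length is 202 − 170 + 1 = 33 bp.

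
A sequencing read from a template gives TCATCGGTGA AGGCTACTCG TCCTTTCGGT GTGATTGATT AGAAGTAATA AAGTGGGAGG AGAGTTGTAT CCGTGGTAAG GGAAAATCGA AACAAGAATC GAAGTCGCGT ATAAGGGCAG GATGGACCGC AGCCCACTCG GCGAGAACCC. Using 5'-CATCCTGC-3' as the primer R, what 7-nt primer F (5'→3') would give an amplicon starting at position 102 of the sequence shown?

5'-AAGTCGC-3'

The reverse primer's reverse complement GCAGGATG matches the template at positions 117–124; the product starts at position 102.
The forward primer is identical to the top strand over positions 102–108: AAGTCGC.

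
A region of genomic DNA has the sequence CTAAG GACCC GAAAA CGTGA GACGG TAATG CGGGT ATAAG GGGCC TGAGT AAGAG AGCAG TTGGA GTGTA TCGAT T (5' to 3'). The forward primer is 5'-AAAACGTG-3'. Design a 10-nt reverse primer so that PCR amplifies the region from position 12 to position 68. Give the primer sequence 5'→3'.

The product's 3' end on the top strand is position 68.
The reverse primer anneals to the top strand over positions 59–68, i.e. to AGTTGGAGTG.
Its sequence written 5'→3' is the reverse complement: CACTCCAACT.

5'-CACTCCAACT-3'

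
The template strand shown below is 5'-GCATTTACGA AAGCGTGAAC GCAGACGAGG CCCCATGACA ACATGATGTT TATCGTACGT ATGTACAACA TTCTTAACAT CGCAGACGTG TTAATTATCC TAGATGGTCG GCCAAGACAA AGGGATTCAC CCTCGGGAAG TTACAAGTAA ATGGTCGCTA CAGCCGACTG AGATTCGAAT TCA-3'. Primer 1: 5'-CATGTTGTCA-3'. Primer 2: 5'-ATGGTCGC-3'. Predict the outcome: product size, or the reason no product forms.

Primer 1 (CATGTTGTCA) has reverse complement TGACAACATG, which matches the top strand at positions 36–45; primer 1 anneals to the top strand there with its 3' end pointing upstream toward position 36.
Primer 2 (ATGGTCGC) matches the top strand directly at positions 151–158; it anneals to the bottom strand with its 3' end pointing downstream toward position 158.
The 3' ends diverge (primer 1 extends toward position 1, primer 2 toward position 183), so the primers never converge on a shared product.

No product — the primers' 3' ends point away from each other.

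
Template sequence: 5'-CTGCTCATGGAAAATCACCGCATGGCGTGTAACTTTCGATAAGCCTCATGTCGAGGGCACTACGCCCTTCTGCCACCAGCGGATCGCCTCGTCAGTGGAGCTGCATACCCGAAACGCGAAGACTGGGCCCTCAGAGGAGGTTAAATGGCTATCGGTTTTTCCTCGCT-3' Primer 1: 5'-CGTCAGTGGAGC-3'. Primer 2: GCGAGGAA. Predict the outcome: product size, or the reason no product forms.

Yes — a 77 bp product.

Primer 1 (CGTCAGTGGAGC) matches the top strand at positions 90–101; it acts as a forward primer.
Primer 2's reverse complement is TTCCTCGC, matching the top strand at positions 159–166; it acts as a reverse primer.
The 3' ends face each other across positions 90–166, giving a 77 bp product.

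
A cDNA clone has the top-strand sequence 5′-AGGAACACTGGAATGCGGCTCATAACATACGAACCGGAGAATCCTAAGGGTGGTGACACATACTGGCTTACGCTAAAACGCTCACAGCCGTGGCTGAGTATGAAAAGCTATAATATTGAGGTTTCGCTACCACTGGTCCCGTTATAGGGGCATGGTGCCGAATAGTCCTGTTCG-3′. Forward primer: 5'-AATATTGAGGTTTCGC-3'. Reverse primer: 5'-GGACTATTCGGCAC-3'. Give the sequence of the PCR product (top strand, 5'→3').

Forward primer AATATTGAGGTTTCGC is found on the top strand at positions 112–127.
Taking the reverse complement of GGACTATTCGGCAC gives GTGCCGAATAGTCC, found at positions 155–168 on the template; the primer anneals here to the top strand with its 3' end pointing upstream.
The product is the template from position 112 through 168 (57 bp).

5'-AATATTGAGGTTTCGCTACCACTGGTCCCGTTATAGGGGCATGGTGCCGAATAGTCC-3'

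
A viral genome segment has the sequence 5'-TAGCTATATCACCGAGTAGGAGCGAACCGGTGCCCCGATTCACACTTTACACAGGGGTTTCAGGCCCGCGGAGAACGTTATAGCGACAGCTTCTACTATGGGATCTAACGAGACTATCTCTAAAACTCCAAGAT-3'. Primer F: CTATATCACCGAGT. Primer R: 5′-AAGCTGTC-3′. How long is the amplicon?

89 bp

Forward primer CTATATCACCGAGT is found on the top strand at positions 4–17.
The reverse primer's reverse complement is GACAGCTT, which matches the template at positions 85–92.
The product runs from position 4 to position 92, so its length is 92 − 4 + 1 = 89 bp.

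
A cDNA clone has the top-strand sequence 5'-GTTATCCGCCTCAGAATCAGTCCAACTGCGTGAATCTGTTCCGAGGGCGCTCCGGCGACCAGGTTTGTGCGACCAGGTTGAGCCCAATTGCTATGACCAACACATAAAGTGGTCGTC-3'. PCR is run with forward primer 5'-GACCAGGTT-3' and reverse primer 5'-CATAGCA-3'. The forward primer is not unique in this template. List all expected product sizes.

39 bp, 25 bp

The forward primer GACCAGGTT matches the top strand at positions 57–65, 71–79.
The reverse primer's reverse complement is TGCTATG, matching at positions 89–95.
Each forward site pairs with the reverse site to give a product ending at position 95: sizes 39, 25 bp.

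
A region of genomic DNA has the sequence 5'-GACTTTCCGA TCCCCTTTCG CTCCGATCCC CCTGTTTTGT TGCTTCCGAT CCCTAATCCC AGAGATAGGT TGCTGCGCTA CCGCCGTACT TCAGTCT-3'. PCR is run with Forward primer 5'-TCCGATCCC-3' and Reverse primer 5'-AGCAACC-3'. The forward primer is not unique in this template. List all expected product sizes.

The forward primer TCCGATCCC matches the top strand at positions 6–14, 22–30, 45–53.
The reverse primer's reverse complement is GGTTGCT, matching at positions 68–74.
Each forward site pairs with the reverse site to give a product ending at position 74: sizes 69, 53, 30 bp.

69 bp, 53 bp, 30 bp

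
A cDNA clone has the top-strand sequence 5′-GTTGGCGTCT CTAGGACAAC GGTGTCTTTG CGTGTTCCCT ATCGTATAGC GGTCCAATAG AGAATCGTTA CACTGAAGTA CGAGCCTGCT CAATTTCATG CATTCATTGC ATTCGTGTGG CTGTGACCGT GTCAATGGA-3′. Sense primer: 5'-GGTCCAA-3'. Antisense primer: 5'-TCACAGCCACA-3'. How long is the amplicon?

Forward primer GGTCCAA is found on the top strand at positions 51–57.
Taking the reverse complement of TCACAGCCACA gives TGTGGCTGTGA, found at positions 116–126 on the template; the primer anneals here to the top strand with its 3' end pointing upstream.
Product length = (reverse-primer end) − (forward-primer start) + 1 = 126 − 51 + 1 = 76 bp.

76 bp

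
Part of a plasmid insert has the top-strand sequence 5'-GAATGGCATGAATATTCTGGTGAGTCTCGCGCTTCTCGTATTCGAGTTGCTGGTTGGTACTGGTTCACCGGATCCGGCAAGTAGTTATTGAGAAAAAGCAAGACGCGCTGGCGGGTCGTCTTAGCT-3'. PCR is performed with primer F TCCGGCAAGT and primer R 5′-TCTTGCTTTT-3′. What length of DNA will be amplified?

Forward primer TCCGGCAAGT is found on the top strand at positions 73–82.
Taking the reverse complement of TCTTGCTTTT gives AAAAGCAAGA, found at positions 94–103 on the template; the primer anneals here to the top strand with its 3' end pointing upstream.
The product runs from position 73 to position 103, so its length is 103 − 73 + 1 = 31 bp.

31 bp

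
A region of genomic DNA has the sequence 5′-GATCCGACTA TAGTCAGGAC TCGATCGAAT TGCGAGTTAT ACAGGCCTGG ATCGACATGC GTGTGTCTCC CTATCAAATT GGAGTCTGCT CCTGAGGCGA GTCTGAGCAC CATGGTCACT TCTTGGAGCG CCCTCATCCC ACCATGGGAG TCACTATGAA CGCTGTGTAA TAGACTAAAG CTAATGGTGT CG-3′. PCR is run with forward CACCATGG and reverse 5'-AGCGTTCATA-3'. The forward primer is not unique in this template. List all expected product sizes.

The forward primer CACCATGG matches the top strand at positions 108–115, 140–147.
The reverse primer's reverse complement is TATGAACGCT, matching at positions 155–164.
Each forward site pairs with the reverse site to give a product ending at position 164: sizes 57, 25 bp.

57 bp, 25 bp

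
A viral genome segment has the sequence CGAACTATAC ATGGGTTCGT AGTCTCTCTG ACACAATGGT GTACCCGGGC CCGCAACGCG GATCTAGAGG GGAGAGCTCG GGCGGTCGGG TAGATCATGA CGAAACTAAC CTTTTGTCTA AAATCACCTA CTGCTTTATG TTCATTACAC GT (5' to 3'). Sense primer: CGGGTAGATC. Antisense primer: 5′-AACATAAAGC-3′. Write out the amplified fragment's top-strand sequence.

The forward primer matches the template at positions 87–96.
Reverse complement of the reverse primer: GCTTTATGTT. This occurs on the top strand at positions 133–142.
The product is the template from position 87 through 142 (56 bp).

5'-CGGGTAGATCATGACGAAACTAACCTTTTGTCTAAAATCACCTACTGCTTTATGTT-3'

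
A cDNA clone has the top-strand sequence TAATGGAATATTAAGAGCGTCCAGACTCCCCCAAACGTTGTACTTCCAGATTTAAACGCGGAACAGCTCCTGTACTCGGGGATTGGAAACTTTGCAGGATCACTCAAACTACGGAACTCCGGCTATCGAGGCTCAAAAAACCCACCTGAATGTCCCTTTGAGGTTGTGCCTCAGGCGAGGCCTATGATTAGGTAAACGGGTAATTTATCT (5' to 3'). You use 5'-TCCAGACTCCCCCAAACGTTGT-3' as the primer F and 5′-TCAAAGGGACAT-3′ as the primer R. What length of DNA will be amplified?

Scanning the template, TCCAGACTCCCCCAAACGTTGT occurs at positions 20–41; this primer anneals to the bottom strand there with its 3' end pointing downstream.
Taking the reverse complement of TCAAAGGGACAT gives ATGTCCCTTTGA, found at positions 150–161 on the template; the primer anneals here to the top strand with its 3' end pointing upstream.
Amplicon spans positions 20–161: 142 bp.

142 bp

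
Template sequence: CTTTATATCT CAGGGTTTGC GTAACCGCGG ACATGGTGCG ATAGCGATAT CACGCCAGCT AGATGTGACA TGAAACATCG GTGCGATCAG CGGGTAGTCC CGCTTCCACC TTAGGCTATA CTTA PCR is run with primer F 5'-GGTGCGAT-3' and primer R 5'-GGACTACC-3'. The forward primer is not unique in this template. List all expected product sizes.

The forward primer GGTGCGAT matches the top strand at positions 35–42, 80–87.
The reverse primer's reverse complement is GGTAGTCC, matching at positions 93–100.
Each forward site pairs with the reverse site to give a product ending at position 100: sizes 66, 21 bp.

66 bp, 21 bp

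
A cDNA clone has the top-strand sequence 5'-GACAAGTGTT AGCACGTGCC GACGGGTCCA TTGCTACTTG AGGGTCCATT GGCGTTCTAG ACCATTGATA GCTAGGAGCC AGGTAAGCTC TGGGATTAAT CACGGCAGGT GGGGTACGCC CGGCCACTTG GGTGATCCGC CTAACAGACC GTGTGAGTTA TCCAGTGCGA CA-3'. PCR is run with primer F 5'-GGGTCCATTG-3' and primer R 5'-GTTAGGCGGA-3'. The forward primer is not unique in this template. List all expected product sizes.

The forward primer GGGTCCATTG matches the top strand at positions 24–33, 42–51.
The reverse primer's reverse complement is TCCGCCTAAC, matching at positions 136–145.
Each forward site pairs with the reverse site to give a product ending at position 145: sizes 122, 104 bp.

122 bp, 104 bp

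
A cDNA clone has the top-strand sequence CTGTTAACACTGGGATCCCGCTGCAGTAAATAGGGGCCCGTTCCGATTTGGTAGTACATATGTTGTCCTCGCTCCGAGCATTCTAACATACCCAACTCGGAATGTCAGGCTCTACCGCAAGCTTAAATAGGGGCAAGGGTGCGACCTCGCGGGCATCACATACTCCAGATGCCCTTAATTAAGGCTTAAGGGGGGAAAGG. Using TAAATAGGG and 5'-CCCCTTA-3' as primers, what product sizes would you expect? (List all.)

167 bp, 70 bp

The forward primer TAAATAGGG matches the top strand at positions 27–35, 124–132.
The reverse primer's reverse complement is TAAGGGG, matching at positions 187–193.
Each forward site pairs with the reverse site to give a product ending at position 193: sizes 167, 70 bp.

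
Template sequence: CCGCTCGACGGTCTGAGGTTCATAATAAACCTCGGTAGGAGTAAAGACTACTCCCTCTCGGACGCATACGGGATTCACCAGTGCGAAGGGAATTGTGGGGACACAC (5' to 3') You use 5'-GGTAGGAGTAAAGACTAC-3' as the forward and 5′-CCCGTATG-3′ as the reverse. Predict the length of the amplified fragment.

Scanning the template, GGTAGGAGTAAAGACTAC occurs at positions 34–51; this primer anneals to the bottom strand there with its 3' end pointing downstream.
Reverse complement of the reverse primer: CATACGGG. This occurs on the top strand at positions 65–72.
Product length = (reverse-primer end) − (forward-primer start) + 1 = 72 − 34 + 1 = 39 bp.

39 bp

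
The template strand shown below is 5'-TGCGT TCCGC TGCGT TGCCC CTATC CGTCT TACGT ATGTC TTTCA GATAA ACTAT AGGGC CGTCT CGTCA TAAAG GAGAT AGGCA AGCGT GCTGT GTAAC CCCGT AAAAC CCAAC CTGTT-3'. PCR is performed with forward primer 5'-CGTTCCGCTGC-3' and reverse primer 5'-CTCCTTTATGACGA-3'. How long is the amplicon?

The forward primer matches the template at positions 3–13.
The reverse primer's reverse complement is TCGTCATAAAGGAG, which matches the template at positions 65–78.
The product runs from position 3 to position 78, so its length is 78 − 3 + 1 = 76 bp.

76 bp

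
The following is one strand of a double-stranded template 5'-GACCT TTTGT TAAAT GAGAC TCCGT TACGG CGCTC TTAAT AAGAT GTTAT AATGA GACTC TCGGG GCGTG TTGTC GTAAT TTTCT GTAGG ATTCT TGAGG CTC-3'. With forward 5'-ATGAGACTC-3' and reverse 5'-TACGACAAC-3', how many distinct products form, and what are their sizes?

Two products: 65 bp, 27 bp

The forward primer ATGAGACTC matches the top strand at positions 14–22, 52–60.
The reverse primer's reverse complement is GTTGTCGTA, matching at positions 70–78.
Each forward site pairs with the reverse site to give a product ending at position 78: sizes 65, 27 bp.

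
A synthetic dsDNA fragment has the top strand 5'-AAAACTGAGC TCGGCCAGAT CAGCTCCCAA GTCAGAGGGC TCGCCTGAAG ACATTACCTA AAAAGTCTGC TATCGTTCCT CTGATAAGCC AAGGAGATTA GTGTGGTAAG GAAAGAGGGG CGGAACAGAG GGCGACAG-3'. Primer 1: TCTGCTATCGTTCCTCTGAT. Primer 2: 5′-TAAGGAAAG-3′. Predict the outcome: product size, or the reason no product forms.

Primer 1 (TCTGCTATCGTTCCTCTGAT) matches the top strand at positions 66–85 (3' end points downstream).
Primer 2 (TAAGGAAAG) also matches the top strand directly, at positions 107–115 — its reverse complement CTTTCCTTA is not present.
Both primers anneal to the bottom strand with 3' ends pointing the same way, so neither can prime synthesis back toward the other.

No product — both primers anneal to the same strand and extend in the same direction.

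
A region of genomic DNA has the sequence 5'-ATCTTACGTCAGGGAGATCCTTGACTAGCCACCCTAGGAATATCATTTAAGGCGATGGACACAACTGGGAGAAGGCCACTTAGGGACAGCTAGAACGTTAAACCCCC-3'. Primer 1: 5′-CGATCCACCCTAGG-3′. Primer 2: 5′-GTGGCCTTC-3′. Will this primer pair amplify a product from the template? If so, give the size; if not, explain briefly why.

No product — primer 1 has no binding site in the template.

Primer 1 (CGATCCACCCTAGG) does not match the top strand, and its reverse complement CCTAGGGTGGATCG does not match either.
With no annealing site for primer 1, no amplification occurs.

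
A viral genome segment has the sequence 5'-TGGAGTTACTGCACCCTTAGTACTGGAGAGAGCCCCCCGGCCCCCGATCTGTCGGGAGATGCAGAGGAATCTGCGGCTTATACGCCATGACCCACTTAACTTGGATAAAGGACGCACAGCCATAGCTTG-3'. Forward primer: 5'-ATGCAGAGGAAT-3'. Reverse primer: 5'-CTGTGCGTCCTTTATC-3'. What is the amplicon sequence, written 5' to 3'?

Scanning the template, ATGCAGAGGAAT occurs at positions 59–70; this primer anneals to the bottom strand there with its 3' end pointing downstream.
Taking the reverse complement of CTGTGCGTCCTTTATC gives GATAAAGGACGCACAG, found at positions 104–119 on the template; the primer anneals here to the top strand with its 3' end pointing upstream.
The product is the template from position 59 through 119 (61 bp).

5'-ATGCAGAGGAATCTGCGGCTTATACGCCATGACCCACTTAACTTGGATAAAGGACGCACAG-3'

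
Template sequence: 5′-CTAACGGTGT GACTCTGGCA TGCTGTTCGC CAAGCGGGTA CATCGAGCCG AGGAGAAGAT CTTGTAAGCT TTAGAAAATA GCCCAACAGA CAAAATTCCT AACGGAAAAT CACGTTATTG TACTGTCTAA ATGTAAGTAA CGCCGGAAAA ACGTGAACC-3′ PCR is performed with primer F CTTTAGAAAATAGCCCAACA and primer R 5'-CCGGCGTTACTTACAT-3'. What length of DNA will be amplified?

Scanning the template, CTTTAGAAAATAGCCCAACA occurs at positions 69–88; this primer anneals to the bottom strand there with its 3' end pointing downstream.
Taking the reverse complement of CCGGCGTTACTTACAT gives ATGTAAGTAACGCCGG, found at positions 131–146 on the template; the primer anneals here to the top strand with its 3' end pointing upstream.
Product length = (reverse-primer end) − (forward-primer start) + 1 = 146 − 69 + 1 = 78 bp.

78 bp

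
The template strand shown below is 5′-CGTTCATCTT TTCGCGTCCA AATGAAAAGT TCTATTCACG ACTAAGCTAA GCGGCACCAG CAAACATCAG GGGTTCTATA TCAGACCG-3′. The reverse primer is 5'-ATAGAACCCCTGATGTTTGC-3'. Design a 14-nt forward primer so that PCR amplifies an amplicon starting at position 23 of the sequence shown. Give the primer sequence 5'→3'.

5'-TGAAAAGTTCTATT-3'

The reverse primer's reverse complement GCAAACATCAGGGGTTCTAT matches the template at positions 60–79; the product starts at position 23.
The forward primer is identical to the top strand over positions 23–36: TGAAAAGTTCTATT.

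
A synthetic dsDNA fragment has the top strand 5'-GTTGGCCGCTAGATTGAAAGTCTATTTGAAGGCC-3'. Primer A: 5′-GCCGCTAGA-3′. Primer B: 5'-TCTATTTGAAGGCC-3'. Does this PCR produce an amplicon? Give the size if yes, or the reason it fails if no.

No product — both primers anneal to the same strand and extend in the same direction.

Primer A (GCCGCTAGA) matches the top strand at positions 5–13 (3' end points downstream).
Primer B (TCTATTTGAAGGCC) also matches the top strand directly, at positions 21–34 — its reverse complement GGCCTTCAAATAGA is not present.
Both primers anneal to the bottom strand with 3' ends pointing the same way, so neither can prime synthesis back toward the other.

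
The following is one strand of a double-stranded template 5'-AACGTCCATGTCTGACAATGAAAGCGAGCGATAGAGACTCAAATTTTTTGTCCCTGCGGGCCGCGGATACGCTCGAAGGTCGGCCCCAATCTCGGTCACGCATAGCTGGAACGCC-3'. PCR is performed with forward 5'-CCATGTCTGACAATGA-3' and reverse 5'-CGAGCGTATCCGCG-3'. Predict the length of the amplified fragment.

Forward primer CCATGTCTGACAATGA is found on the top strand at positions 6–21.
Taking the reverse complement of CGAGCGTATCCGCG gives CGCGGATACGCTCG, found at positions 62–75 on the template; the primer anneals here to the top strand with its 3' end pointing upstream.
Product length = (reverse-primer end) − (forward-primer start) + 1 = 75 − 6 + 1 = 70 bp.

70 bp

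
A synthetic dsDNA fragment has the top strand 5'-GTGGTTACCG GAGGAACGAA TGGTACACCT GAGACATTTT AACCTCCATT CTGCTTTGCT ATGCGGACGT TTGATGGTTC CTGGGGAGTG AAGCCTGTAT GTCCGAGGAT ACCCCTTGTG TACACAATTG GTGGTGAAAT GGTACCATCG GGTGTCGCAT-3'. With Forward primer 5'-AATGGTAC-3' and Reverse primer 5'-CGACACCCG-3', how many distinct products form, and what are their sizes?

The forward primer AATGGTAC matches the top strand at positions 19–26, 138–145.
The reverse primer's reverse complement is CGGGTGTCG, matching at positions 149–157.
Each forward site pairs with the reverse site to give a product ending at position 157: sizes 139, 20 bp.

Two products: 139 bp, 20 bp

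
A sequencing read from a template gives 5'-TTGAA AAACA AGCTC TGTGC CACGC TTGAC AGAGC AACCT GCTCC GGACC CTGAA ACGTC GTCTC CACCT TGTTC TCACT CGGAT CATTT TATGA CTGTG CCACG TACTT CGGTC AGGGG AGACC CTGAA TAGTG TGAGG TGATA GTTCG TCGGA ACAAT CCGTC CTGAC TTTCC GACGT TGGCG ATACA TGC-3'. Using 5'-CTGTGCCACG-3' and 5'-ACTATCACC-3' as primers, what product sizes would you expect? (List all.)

133 bp, 52 bp

The forward primer CTGTGCCACG matches the top strand at positions 15–24, 96–105.
The reverse primer's reverse complement is GGTGATAGT, matching at positions 139–147.
Each forward site pairs with the reverse site to give a product ending at position 147: sizes 133, 52 bp.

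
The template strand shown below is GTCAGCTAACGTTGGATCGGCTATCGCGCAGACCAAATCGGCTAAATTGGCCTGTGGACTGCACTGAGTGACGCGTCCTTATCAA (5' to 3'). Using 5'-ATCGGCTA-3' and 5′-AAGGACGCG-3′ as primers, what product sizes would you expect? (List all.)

The forward primer ATCGGCTA matches the top strand at positions 16–23, 37–44.
The reverse primer's reverse complement is CGCGTCCTT, matching at positions 72–80.
Each forward site pairs with the reverse site to give a product ending at position 80: sizes 65, 44 bp.

65 bp, 44 bp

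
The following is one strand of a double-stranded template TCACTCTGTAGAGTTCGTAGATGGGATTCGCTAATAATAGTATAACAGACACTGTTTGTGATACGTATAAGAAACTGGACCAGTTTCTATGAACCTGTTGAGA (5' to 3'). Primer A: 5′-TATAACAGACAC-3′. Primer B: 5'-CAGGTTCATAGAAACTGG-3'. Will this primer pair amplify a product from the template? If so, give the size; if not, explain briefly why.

Yes — a 57 bp product.

Primer A (TATAACAGACAC) matches the top strand at positions 41–52; it acts as a forward primer.
Primer B's reverse complement is CCAGTTTCTATGAACCTG, matching the top strand at positions 80–97; it acts as a reverse primer.
The 3' ends face each other across positions 41–97, giving a 57 bp product.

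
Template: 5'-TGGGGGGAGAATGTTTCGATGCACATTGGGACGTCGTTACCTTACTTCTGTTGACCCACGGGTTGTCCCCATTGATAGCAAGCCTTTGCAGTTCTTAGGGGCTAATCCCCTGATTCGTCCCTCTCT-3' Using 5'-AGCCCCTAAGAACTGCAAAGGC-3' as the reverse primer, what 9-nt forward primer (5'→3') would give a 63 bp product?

5'-CTTACTTCT-3'

The reverse primer's reverse complement GCCTTTGCAGTTCTTAGGGGCT matches the template at positions 82–103, so the product ends at position 103.
A 63 bp product then starts at position 103 − 63 + 1 = 41.
The forward primer is identical to the top strand there: CTTACTTCT.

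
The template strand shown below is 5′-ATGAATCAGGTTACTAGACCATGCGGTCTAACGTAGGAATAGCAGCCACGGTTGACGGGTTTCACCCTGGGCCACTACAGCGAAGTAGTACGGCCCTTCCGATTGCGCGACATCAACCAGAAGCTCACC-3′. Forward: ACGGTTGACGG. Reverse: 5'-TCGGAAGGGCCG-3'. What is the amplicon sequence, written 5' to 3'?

5'-ACGGTTGACGGGTTTCACCCTGGGCCACTACAGCGAAGTAGTACGGCCCTTCCGA-3'

The forward primer matches the template at positions 48–58.
Reverse complement of the reverse primer: CGGCCCTTCCGA. This occurs on the top strand at positions 91–102.
The product is the template from position 48 through 102 (55 bp).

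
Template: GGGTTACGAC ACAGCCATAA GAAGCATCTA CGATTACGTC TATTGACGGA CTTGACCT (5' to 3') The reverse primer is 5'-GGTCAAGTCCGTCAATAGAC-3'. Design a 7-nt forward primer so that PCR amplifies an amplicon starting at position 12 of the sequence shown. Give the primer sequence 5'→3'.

5'-CAGCCAT-3'

The reverse primer's reverse complement GTCTATTGACGGACTTGACC matches the template at positions 38–57; the product starts at position 12.
The forward primer is identical to the top strand over positions 12–18: CAGCCAT.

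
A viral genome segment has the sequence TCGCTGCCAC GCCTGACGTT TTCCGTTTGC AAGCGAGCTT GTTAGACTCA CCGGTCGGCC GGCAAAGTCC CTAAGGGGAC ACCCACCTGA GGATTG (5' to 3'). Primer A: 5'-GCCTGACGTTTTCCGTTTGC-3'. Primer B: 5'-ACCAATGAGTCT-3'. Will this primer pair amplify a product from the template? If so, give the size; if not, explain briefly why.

Primer B (ACCAATGAGTCT) does not match the top strand, and its reverse complement AGACTCATTGGT does not match either.
With no annealing site for primer B, no amplification occurs.

No product — primer B has no binding site in the template.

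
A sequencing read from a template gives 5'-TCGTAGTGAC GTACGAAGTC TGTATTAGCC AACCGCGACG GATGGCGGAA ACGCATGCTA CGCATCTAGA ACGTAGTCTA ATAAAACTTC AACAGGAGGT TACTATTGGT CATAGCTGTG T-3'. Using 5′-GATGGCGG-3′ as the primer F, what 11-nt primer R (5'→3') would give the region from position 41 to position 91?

5'-TGAAGTTTTAT-3'

The product's 3' end on the top strand is position 91.
The reverse primer anneals to the top strand over positions 81–91, i.e. to ATAAAACTTCA.
Its sequence written 5'→3' is the reverse complement: TGAAGTTTTAT.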